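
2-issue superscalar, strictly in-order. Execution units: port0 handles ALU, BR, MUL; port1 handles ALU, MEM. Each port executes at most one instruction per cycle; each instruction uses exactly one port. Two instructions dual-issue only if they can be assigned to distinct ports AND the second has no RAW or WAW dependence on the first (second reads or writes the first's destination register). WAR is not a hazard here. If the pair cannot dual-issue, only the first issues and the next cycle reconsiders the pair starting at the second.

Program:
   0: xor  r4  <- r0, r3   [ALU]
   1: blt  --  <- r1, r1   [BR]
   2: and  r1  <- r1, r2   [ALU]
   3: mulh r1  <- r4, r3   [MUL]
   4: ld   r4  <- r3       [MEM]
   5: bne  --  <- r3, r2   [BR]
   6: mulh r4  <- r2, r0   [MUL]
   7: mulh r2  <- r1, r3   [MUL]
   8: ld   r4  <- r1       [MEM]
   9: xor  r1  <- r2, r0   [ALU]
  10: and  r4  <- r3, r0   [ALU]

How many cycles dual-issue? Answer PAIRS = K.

PAIRS = 4

[0] i0+i1  xor+blt  -- pair
[1] i2  and  -- WAW r1
[2] i3+i4  mulh+ld  -- pair
[3] i5  bne  -- no-port BR/MUL
[4] i6  mulh  -- no-port MUL/MUL
[5] i7+i8  mulh+ld  -- pair
[6] i9+i10  xor+and  -- pair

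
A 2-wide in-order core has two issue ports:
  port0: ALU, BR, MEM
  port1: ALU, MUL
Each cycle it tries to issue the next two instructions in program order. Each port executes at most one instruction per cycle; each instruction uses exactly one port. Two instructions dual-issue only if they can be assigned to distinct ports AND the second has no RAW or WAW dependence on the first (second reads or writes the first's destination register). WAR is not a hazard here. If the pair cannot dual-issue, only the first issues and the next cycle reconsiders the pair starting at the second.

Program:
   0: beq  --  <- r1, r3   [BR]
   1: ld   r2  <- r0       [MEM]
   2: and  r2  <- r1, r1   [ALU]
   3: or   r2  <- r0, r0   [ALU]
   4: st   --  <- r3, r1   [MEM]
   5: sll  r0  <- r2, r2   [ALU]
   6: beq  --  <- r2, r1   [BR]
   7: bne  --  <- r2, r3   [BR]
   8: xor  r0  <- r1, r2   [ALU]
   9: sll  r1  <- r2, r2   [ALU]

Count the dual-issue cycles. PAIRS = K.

[0] i0  beq  -- no-port BR/MEM
[1] i1  ld  -- WAW r2
[2] i2  and  -- WAW r2
[3] i3,i4  or+st  -- dual
[4] i5,i6  sll+beq  -- dual
[5] i7,i8  bne+xor  -- dual
[6] i9  sll  -- tail

PAIRS = 3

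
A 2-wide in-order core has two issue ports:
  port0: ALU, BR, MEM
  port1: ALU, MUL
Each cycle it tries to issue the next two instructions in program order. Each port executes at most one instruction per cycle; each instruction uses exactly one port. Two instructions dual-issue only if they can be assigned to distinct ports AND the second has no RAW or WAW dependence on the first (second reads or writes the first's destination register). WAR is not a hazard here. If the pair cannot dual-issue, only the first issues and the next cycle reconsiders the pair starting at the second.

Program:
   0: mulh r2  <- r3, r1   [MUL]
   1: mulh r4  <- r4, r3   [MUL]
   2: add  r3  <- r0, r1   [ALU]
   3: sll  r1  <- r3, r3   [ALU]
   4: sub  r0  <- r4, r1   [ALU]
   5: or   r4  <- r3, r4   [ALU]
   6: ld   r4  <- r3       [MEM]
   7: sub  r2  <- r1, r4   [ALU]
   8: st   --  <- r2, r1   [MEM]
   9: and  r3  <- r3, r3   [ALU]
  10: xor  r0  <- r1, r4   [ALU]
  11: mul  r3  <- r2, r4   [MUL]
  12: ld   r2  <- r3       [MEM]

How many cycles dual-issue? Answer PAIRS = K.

PAIRS = 4

#0 head=0: mulh.MUL i0 no-port MUL/MUL
#1 head=1: mulh.MUL/add.ALU i1&i2 2-wide
#2 head=3: sll.ALU i3 RAW r1
#3 head=4: sub.ALU/or.ALU i4&i5 2-wide
#4 head=6: ld.MEM i6 RAW r4
#5 head=7: sub.ALU i7 RAW r2
#6 head=8: st.MEM/and.ALU i8&i9 2-wide
#7 head=10: xor.ALU/mul.MUL i10&i11 2-wide
#8 head=12: ld.MEM i12 tail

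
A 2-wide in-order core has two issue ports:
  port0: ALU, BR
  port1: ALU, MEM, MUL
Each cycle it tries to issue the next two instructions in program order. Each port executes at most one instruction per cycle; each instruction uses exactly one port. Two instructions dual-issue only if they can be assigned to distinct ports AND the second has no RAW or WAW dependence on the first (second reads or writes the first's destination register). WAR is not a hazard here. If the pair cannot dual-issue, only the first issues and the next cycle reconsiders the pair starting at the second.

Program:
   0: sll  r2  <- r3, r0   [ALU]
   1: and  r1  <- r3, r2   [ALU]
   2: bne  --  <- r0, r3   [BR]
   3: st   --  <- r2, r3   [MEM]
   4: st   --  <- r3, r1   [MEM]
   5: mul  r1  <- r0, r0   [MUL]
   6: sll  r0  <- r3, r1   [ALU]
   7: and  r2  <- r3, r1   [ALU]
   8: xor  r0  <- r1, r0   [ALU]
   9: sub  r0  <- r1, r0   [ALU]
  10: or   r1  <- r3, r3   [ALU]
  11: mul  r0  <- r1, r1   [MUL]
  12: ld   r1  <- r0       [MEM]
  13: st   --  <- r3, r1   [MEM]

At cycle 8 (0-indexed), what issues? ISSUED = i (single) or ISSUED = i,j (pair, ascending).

ISSUED = 11

c0: i0 sll.ALU  RAW r2
c1: i1,i2 and.ALU bne.BR  pair
c2: i3 st.MEM  no-port MEM/MEM
c3: i4 st.MEM  no-port MEM/MUL
c4: i5 mul.MUL  RAW r1
c5: i6,i7 sll.ALU and.ALU  pair
c6: i8 xor.ALU  RAW+WAW r0
c7: i9,i10 sub.ALU or.ALU  pair
c8: i11 mul.MUL  no-port MUL/MEM
c9: i12 ld.MEM  no-port MEM/MEM
c10: i13 st.MEM  tail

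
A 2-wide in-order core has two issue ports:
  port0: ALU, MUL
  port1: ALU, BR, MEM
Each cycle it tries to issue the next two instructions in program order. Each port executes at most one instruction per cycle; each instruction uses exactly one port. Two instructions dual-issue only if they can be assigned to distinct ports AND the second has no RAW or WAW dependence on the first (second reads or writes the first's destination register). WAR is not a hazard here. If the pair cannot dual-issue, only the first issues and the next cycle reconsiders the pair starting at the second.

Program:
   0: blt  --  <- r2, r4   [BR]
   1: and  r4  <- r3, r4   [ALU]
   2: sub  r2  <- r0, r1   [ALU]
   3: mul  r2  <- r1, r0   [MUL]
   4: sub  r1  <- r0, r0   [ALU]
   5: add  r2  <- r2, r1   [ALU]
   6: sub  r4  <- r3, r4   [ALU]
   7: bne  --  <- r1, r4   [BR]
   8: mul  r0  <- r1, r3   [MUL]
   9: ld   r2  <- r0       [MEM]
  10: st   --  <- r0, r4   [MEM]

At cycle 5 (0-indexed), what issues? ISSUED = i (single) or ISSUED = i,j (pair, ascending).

t=0 i0,i1:blt;and ; pair
t=1 i2:sub ; WAW r2
t=2 i3,i4:mul;sub ; pair
t=3 i5,i6:add;sub ; pair
t=4 i7,i8:bne;mul ; pair
t=5 i9:ld ; no-port MEM/MEM
t=6 i10:st ; tail

ISSUED = 9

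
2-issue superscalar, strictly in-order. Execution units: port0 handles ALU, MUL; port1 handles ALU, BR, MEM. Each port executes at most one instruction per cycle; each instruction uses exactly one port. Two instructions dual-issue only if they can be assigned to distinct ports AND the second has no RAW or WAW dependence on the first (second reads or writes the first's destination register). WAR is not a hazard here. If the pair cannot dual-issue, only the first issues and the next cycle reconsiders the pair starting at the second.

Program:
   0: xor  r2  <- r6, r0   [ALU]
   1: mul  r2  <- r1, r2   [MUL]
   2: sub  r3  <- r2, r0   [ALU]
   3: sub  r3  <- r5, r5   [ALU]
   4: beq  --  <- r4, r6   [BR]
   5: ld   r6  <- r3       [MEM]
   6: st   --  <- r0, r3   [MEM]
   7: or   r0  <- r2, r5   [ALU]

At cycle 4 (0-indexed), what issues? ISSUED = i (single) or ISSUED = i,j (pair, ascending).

ISSUED = 5

t=0 i0:xor ; RAW+WAW r2
t=1 i1:mul ; RAW r2
t=2 i2:sub ; WAW r3
t=3 i3/i4:sub+beq ; dual
t=4 i5:ld ; no-port MEM/MEM
t=5 i6/i7:st+or ; dual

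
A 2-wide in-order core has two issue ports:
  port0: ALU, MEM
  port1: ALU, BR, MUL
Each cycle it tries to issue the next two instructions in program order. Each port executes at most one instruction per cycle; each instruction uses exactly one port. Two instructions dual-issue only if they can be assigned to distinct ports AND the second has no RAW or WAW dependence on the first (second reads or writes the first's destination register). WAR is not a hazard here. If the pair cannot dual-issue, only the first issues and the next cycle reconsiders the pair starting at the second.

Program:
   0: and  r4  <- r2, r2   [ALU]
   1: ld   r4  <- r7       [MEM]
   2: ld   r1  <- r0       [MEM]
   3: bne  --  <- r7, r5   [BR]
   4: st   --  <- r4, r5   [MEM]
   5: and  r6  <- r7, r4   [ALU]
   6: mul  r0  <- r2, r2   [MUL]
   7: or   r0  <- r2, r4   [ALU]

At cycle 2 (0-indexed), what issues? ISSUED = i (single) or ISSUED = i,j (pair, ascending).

ISSUED = 2,3

#0 head=0: and i0 WAW r4
#1 head=1: ld i1 no-port MEM/MEM
#2 head=2: ld bne i2&i3 pair
#3 head=4: st and i4&i5 pair
#4 head=6: mul i6 WAW r0
#5 head=7: or i7 tail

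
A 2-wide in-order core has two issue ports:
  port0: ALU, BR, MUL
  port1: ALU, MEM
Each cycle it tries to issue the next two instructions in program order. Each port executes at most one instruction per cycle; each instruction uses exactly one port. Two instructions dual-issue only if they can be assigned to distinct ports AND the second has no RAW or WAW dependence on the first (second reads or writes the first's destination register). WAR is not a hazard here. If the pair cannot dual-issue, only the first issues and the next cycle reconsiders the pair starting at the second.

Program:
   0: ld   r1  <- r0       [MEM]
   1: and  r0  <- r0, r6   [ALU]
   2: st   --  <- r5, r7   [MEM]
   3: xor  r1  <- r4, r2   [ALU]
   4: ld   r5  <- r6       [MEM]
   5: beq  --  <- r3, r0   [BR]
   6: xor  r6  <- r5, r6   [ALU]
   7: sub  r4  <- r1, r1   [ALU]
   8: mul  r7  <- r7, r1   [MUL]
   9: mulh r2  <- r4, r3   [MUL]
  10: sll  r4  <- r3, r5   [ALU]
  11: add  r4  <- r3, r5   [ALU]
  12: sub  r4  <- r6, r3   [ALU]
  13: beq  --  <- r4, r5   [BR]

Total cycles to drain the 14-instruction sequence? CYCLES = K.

  cy0 -> i0/i1 (ld and) dual
  cy1 -> i2/i3 (st xor) dual
  cy2 -> i4/i5 (ld beq) dual
  cy3 -> i6/i7 (xor sub) dual
  cy4 -> i8 (mul) no-port MUL/MUL
  cy5 -> i9/i10 (mulh sll) dual
  cy6 -> i11 (add) WAW r4
  cy7 -> i12 (sub) RAW r4
  cy8 -> i13 (beq) tail

CYCLES = 9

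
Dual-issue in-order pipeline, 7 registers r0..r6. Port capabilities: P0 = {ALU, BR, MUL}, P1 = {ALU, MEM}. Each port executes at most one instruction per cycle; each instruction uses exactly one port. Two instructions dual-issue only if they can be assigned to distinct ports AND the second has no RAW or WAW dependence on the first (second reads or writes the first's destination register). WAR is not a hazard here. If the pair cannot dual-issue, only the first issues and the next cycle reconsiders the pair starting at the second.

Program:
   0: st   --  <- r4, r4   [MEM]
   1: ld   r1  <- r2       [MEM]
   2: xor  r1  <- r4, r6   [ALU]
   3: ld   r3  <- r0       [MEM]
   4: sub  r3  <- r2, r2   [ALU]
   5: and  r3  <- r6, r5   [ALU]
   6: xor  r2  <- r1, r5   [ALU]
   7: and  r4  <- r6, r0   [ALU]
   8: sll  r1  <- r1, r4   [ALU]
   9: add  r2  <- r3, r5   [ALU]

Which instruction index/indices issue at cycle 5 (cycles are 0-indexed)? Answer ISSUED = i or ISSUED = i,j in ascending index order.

  cy0 -> i0 (st) no-port MEM/MEM
  cy1 -> i1 (ld) WAW r1
  cy2 -> i2/i3 (xor+ld) dual
  cy3 -> i4 (sub) WAW r3
  cy4 -> i5/i6 (and+xor) dual
  cy5 -> i7 (and) RAW r4
  cy6 -> i8/i9 (sll+add) dual

ISSUED = 7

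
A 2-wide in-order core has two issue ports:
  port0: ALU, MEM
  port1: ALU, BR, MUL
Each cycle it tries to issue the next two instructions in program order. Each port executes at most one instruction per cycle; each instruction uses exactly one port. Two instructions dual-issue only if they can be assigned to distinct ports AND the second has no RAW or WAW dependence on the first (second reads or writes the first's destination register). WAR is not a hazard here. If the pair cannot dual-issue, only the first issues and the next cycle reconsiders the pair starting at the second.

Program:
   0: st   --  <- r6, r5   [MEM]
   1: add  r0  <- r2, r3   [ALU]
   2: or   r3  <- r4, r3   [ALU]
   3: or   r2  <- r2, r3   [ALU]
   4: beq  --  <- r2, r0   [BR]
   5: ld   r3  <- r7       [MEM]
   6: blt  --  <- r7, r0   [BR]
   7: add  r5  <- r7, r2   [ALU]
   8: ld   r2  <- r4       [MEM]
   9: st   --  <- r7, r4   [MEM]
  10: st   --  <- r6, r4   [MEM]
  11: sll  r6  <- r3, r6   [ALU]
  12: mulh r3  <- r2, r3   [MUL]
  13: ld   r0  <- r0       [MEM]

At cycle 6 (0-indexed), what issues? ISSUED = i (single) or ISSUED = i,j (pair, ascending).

ISSUED = 9

0. st.MEM/add.ALU @i0+i1  | pair
1. or.ALU @i2  | RAW r3
2. or.ALU @i3  | RAW r2
3. beq.BR/ld.MEM @i4+i5  | pair
4. blt.BR/add.ALU @i6+i7  | pair
5. ld.MEM @i8  | no-port MEM/MEM
6. st.MEM @i9  | no-port MEM/MEM
7. st.MEM/sll.ALU @i10+i11  | pair
8. mulh.MUL/ld.MEM @i12+i13  | pair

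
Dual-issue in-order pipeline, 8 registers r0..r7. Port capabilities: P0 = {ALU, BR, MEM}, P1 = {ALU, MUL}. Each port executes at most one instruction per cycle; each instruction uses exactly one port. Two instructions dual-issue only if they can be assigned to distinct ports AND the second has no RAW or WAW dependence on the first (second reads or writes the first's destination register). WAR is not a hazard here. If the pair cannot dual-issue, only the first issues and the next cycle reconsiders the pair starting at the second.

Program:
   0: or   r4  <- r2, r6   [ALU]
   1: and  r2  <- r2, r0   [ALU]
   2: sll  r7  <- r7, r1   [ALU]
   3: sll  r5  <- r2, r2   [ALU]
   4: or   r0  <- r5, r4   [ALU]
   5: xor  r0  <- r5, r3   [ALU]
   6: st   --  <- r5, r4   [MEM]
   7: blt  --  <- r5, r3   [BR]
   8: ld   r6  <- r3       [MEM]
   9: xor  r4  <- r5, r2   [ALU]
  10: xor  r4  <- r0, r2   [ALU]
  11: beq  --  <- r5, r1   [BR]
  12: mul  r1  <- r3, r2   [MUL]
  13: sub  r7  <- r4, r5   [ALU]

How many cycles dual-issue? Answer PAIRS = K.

PAIRS = 6

  cy0 -> i0&i1 (or.ALU+and.ALU) 2-wide
  cy1 -> i2&i3 (sll.ALU+sll.ALU) 2-wide
  cy2 -> i4 (or.ALU) WAW r0
  cy3 -> i5&i6 (xor.ALU+st.MEM) 2-wide
  cy4 -> i7 (blt.BR) no-port BR/MEM
  cy5 -> i8&i9 (ld.MEM+xor.ALU) 2-wide
  cy6 -> i10&i11 (xor.ALU+beq.BR) 2-wide
  cy7 -> i12&i13 (mul.MUL+sub.ALU) 2-wide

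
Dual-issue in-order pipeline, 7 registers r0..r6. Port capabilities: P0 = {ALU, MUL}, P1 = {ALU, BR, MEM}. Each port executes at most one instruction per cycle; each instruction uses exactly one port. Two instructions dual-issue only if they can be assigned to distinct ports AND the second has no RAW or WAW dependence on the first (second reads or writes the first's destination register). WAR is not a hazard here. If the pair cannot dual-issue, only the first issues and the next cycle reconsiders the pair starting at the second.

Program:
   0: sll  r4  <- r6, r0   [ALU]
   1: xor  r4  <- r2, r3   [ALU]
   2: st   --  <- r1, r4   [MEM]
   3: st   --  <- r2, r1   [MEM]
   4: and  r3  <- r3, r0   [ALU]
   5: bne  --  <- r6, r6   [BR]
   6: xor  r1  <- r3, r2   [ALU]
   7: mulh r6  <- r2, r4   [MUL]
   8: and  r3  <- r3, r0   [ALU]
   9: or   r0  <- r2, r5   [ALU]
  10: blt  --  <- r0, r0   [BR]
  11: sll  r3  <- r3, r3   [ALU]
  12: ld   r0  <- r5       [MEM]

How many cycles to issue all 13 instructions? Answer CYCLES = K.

CYCLES = 9

t=0 i0:sll ; WAW r4
t=1 i1:xor ; RAW r4
t=2 i2:st ; no-port MEM/MEM
t=3 i3+i4:st and ; pair
t=4 i5+i6:bne xor ; pair
t=5 i7+i8:mulh and ; pair
t=6 i9:or ; RAW r0
t=7 i10+i11:blt sll ; pair
t=8 i12:ld ; tail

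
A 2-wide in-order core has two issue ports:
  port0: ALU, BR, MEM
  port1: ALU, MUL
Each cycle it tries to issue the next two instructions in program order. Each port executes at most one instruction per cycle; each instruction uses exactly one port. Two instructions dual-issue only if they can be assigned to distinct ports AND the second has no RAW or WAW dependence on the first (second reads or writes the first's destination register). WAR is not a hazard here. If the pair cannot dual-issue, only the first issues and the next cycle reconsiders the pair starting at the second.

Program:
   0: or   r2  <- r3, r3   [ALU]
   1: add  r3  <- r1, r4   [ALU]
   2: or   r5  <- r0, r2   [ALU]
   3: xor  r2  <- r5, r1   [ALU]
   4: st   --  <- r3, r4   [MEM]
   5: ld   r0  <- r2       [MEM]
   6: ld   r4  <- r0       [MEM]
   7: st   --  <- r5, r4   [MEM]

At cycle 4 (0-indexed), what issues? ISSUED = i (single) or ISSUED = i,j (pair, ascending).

ISSUED = 6

[0] i0,i1  or.ALU/add.ALU  -- pair
[1] i2  or.ALU  -- RAW r5
[2] i3,i4  xor.ALU/st.MEM  -- pair
[3] i5  ld.MEM  -- no-port MEM/MEM
[4] i6  ld.MEM  -- no-port MEM/MEM
[5] i7  st.MEM  -- tail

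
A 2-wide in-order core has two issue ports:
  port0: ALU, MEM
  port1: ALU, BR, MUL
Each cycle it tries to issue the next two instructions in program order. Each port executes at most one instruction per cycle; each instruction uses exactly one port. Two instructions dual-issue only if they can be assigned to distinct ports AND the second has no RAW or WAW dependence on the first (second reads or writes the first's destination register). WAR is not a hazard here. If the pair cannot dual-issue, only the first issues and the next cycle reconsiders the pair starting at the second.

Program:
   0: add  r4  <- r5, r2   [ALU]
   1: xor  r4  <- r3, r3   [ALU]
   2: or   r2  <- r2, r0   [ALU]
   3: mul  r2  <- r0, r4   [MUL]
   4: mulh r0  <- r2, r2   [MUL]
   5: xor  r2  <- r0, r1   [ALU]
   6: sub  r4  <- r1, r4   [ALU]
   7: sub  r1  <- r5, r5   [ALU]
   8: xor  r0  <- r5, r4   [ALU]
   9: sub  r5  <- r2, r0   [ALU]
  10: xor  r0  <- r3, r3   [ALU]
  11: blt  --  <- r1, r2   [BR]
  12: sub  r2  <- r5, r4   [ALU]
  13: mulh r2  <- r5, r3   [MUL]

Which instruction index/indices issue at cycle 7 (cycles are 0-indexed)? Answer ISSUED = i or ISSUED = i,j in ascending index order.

t=0 i0:add.ALU ; WAW r4
t=1 i1+i2:xor.ALU or.ALU ; dual
t=2 i3:mul.MUL ; no-port MUL/MUL
t=3 i4:mulh.MUL ; RAW r0
t=4 i5+i6:xor.ALU sub.ALU ; dual
t=5 i7+i8:sub.ALU xor.ALU ; dual
t=6 i9+i10:sub.ALU xor.ALU ; dual
t=7 i11+i12:blt.BR sub.ALU ; dual
t=8 i13:mulh.MUL ; tail

ISSUED = 11,12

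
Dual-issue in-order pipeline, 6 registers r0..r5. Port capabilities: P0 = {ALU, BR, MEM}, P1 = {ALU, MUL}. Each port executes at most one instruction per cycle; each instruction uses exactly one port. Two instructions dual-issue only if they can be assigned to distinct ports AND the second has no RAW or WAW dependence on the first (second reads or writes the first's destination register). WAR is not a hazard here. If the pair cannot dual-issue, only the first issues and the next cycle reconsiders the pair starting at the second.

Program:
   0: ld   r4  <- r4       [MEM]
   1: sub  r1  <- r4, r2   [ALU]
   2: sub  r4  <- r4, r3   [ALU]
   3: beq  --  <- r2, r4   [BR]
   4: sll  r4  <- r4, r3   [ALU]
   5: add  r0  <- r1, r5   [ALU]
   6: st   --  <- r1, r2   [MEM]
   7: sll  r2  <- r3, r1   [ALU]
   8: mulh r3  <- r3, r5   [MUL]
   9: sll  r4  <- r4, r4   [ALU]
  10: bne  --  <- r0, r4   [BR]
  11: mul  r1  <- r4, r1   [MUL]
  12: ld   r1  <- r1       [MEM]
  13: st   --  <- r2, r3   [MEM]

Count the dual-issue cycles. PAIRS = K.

PAIRS = 5

[0] i0  ld  -- RAW r4
[1] i1&i2  sub;sub  -- dual
[2] i3&i4  beq;sll  -- dual
[3] i5&i6  add;st  -- dual
[4] i7&i8  sll;mulh  -- dual
[5] i9  sll  -- RAW r4
[6] i10&i11  bne;mul  -- dual
[7] i12  ld  -- no-port MEM/MEM
[8] i13  st  -- tail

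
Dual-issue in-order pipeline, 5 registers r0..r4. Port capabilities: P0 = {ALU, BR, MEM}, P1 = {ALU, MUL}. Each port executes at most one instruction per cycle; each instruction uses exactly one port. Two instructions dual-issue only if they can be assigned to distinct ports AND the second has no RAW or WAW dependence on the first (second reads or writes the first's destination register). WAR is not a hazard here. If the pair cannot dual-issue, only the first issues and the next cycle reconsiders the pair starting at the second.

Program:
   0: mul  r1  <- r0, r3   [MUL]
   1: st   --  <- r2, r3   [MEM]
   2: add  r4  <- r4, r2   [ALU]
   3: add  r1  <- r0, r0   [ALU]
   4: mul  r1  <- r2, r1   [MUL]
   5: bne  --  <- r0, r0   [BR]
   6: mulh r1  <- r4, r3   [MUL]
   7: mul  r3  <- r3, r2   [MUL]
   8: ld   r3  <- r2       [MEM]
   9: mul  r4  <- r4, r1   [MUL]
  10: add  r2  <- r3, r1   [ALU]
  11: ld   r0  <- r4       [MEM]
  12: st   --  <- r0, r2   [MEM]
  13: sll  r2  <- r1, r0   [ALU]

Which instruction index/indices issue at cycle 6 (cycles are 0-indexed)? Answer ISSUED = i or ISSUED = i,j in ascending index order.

t=0 i0/i1:mul st ; pair
t=1 i2/i3:add add ; pair
t=2 i4/i5:mul bne ; pair
t=3 i6:mulh ; no-port MUL/MUL
t=4 i7:mul ; WAW r3
t=5 i8/i9:ld mul ; pair
t=6 i10/i11:add ld ; pair
t=7 i12/i13:st sll ; pair

ISSUED = 10,11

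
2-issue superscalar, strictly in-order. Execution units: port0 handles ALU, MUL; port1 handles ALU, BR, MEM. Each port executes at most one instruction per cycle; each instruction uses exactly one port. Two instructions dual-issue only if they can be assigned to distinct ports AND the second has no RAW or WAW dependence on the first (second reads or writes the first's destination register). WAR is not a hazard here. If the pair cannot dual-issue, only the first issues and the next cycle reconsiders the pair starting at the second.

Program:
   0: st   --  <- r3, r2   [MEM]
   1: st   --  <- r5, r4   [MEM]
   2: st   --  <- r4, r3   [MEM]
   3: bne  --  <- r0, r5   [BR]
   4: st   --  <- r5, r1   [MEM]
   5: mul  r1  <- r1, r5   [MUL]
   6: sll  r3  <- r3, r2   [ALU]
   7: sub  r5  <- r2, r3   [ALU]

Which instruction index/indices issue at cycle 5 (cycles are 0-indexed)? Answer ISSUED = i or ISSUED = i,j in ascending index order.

t=0 i0:st.MEM ; no-port MEM/MEM
t=1 i1:st.MEM ; no-port MEM/MEM
t=2 i2:st.MEM ; no-port MEM/BR
t=3 i3:bne.BR ; no-port BR/MEM
t=4 i4&i5:st.MEM mul.MUL ; dual
t=5 i6:sll.ALU ; RAW r3
t=6 i7:sub.ALU ; tail

ISSUED = 6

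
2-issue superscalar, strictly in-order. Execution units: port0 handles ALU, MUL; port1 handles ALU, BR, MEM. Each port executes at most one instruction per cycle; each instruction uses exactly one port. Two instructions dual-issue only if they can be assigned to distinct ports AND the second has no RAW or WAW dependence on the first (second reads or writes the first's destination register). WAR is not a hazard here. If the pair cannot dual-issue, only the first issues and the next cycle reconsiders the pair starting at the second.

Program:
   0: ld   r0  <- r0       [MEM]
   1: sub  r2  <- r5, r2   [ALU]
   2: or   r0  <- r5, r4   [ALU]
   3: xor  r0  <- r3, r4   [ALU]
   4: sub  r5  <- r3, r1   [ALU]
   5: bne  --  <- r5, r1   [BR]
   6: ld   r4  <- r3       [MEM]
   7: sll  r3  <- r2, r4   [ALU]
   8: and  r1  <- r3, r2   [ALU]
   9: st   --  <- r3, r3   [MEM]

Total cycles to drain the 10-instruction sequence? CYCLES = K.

  cy0 -> i0&i1 (ld.MEM+sub.ALU) 2-wide
  cy1 -> i2 (or.ALU) WAW r0
  cy2 -> i3&i4 (xor.ALU+sub.ALU) 2-wide
  cy3 -> i5 (bne.BR) no-port BR/MEM
  cy4 -> i6 (ld.MEM) RAW r4
  cy5 -> i7 (sll.ALU) RAW r3
  cy6 -> i8&i9 (and.ALU+st.MEM) 2-wide

CYCLES = 7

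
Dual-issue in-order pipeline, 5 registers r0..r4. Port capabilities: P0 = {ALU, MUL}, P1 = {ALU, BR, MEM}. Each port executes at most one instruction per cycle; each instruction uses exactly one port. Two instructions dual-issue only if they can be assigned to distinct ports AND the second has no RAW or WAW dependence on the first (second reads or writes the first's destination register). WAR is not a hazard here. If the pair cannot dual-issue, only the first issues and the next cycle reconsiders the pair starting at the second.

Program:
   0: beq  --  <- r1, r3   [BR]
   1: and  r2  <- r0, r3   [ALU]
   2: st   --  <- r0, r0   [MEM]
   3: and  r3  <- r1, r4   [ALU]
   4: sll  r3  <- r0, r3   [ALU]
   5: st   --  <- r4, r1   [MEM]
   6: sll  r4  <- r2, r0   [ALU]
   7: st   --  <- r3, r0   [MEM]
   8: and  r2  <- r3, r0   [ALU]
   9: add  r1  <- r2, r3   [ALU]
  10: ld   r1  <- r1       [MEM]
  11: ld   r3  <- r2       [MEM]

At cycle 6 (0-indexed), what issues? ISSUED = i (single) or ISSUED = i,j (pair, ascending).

c0: i0/i1 beq.BR;and.ALU  pair
c1: i2/i3 st.MEM;and.ALU  pair
c2: i4/i5 sll.ALU;st.MEM  pair
c3: i6/i7 sll.ALU;st.MEM  pair
c4: i8 and.ALU  RAW r2
c5: i9 add.ALU  RAW+WAW r1
c6: i10 ld.MEM  no-port MEM/MEM
c7: i11 ld.MEM  tail

ISSUED = 10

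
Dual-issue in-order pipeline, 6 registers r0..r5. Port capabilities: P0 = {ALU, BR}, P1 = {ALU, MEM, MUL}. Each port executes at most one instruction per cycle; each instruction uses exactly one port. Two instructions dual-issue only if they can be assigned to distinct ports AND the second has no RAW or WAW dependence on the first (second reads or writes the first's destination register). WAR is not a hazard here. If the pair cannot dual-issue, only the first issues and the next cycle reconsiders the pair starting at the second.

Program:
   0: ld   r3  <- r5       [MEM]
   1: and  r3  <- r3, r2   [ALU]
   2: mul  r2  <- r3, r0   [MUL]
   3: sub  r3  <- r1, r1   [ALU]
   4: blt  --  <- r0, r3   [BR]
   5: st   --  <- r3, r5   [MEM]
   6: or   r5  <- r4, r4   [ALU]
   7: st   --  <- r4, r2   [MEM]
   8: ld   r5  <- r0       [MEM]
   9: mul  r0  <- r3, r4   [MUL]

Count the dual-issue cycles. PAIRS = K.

PAIRS = 3

0. ld.MEM @i0  | RAW+WAW r3
1. and.ALU @i1  | RAW r3
2. mul.MUL/sub.ALU @i2/i3  | pair
3. blt.BR/st.MEM @i4/i5  | pair
4. or.ALU/st.MEM @i6/i7  | pair
5. ld.MEM @i8  | no-port MEM/MUL
6. mul.MUL @i9  | tail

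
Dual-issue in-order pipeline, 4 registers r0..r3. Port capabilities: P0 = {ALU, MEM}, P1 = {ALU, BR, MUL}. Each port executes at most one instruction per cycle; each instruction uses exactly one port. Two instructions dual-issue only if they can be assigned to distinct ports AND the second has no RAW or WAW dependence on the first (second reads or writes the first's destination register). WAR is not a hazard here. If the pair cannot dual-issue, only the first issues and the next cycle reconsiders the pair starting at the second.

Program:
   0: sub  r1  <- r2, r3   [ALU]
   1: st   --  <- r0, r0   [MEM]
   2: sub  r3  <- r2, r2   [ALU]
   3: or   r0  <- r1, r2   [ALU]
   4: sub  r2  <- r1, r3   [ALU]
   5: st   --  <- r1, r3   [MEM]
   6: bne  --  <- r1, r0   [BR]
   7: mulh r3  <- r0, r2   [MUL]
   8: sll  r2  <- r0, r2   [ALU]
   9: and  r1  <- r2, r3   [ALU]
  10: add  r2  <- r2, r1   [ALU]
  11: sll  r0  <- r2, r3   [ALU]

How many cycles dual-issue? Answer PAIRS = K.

c0: i0&i1 sub st  2-wide
c1: i2&i3 sub or  2-wide
c2: i4&i5 sub st  2-wide
c3: i6 bne  no-port BR/MUL
c4: i7&i8 mulh sll  2-wide
c5: i9 and  RAW r1
c6: i10 add  RAW r2
c7: i11 sll  tail

PAIRS = 4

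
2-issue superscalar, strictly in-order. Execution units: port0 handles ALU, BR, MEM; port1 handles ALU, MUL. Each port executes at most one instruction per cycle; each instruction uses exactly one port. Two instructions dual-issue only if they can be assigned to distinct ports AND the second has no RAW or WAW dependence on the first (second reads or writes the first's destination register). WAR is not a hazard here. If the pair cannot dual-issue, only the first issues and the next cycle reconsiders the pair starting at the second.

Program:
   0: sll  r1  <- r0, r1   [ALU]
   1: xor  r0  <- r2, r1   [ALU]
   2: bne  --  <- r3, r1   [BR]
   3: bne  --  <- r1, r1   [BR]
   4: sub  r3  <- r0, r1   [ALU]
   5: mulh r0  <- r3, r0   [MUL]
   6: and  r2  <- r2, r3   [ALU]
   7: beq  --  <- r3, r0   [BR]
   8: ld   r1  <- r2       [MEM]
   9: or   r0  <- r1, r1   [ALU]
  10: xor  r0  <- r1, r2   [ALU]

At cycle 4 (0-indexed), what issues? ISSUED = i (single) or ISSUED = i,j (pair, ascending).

c0: i0 sll  RAW r1
c1: i1&i2 xor bne  2-wide
c2: i3&i4 bne sub  2-wide
c3: i5&i6 mulh and  2-wide
c4: i7 beq  no-port BR/MEM
c5: i8 ld  RAW r1
c6: i9 or  WAW r0
c7: i10 xor  tail

ISSUED = 7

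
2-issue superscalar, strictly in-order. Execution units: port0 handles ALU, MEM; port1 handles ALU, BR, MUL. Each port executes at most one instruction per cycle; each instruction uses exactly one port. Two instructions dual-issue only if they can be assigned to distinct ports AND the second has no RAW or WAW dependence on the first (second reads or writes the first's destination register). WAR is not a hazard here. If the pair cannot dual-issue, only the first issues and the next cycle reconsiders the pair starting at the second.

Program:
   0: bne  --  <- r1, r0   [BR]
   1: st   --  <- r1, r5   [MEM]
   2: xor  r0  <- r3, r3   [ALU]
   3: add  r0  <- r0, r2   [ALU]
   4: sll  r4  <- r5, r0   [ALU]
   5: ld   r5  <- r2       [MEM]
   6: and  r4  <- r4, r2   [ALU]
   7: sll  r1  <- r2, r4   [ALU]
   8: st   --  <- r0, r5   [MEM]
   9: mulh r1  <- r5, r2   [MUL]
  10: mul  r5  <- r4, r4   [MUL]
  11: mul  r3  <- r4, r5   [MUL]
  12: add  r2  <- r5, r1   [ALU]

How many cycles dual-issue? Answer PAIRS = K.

  cy0 -> i0,i1 (bne/st) dual
  cy1 -> i2 (xor) RAW+WAW r0
  cy2 -> i3 (add) RAW r0
  cy3 -> i4,i5 (sll/ld) dual
  cy4 -> i6 (and) RAW r4
  cy5 -> i7,i8 (sll/st) dual
  cy6 -> i9 (mulh) no-port MUL/MUL
  cy7 -> i10 (mul) no-port MUL/MUL
  cy8 -> i11,i12 (mul/add) dual

PAIRS = 4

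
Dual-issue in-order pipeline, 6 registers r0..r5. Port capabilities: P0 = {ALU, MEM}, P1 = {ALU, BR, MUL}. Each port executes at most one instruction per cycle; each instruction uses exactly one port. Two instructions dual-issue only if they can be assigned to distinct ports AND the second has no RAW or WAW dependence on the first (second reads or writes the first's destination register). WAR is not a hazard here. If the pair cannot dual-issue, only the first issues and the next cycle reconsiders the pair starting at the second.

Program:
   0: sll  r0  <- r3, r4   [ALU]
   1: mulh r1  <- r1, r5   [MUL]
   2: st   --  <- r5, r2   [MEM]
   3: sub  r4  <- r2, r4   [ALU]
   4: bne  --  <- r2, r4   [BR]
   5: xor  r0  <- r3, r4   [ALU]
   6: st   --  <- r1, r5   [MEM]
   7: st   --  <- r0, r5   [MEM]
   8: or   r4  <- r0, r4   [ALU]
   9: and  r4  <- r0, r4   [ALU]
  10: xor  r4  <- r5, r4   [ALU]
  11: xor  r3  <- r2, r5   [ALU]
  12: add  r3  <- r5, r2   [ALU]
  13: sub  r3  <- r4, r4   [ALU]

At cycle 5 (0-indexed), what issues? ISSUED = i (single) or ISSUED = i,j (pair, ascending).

#0 head=0: sll+mulh i0&i1 2-wide
#1 head=2: st+sub i2&i3 2-wide
#2 head=4: bne+xor i4&i5 2-wide
#3 head=6: st i6 no-port MEM/MEM
#4 head=7: st+or i7&i8 2-wide
#5 head=9: and i9 RAW+WAW r4
#6 head=10: xor+xor i10&i11 2-wide
#7 head=12: add i12 WAW r3
#8 head=13: sub i13 tail

ISSUED = 9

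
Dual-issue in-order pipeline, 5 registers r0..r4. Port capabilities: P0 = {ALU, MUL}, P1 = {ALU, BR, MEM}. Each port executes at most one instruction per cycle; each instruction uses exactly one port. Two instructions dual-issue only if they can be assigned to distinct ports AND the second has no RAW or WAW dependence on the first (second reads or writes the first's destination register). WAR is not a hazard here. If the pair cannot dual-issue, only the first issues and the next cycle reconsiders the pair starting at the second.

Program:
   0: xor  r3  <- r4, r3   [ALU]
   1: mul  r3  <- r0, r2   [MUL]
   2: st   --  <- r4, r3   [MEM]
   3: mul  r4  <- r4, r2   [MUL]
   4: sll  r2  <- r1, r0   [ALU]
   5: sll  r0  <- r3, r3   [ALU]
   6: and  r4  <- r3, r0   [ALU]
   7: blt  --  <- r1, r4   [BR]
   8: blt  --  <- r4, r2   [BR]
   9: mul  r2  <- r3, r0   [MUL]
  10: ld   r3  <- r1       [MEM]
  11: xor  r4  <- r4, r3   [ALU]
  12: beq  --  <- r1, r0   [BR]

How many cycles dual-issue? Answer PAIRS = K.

  cy0 -> i0 (xor.ALU) WAW r3
  cy1 -> i1 (mul.MUL) RAW r3
  cy2 -> i2+i3 (st.MEM/mul.MUL) dual
  cy3 -> i4+i5 (sll.ALU/sll.ALU) dual
  cy4 -> i6 (and.ALU) RAW r4
  cy5 -> i7 (blt.BR) no-port BR/BR
  cy6 -> i8+i9 (blt.BR/mul.MUL) dual
  cy7 -> i10 (ld.MEM) RAW r3
  cy8 -> i11+i12 (xor.ALU/beq.BR) dual

PAIRS = 4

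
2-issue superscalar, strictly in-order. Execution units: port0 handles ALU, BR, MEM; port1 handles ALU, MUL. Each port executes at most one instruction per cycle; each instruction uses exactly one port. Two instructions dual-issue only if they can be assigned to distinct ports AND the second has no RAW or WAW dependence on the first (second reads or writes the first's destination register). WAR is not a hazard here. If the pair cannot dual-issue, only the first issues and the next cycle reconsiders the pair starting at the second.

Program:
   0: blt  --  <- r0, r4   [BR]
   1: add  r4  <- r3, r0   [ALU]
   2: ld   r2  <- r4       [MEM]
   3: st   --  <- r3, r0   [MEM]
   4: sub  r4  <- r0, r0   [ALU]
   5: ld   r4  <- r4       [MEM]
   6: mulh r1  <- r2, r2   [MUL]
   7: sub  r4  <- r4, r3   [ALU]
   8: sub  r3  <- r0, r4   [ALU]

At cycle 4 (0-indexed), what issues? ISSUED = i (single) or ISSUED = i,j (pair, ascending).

ISSUED = 7

0. blt.BR/add.ALU @i0&i1  | 2-wide
1. ld.MEM @i2  | no-port MEM/MEM
2. st.MEM/sub.ALU @i3&i4  | 2-wide
3. ld.MEM/mulh.MUL @i5&i6  | 2-wide
4. sub.ALU @i7  | RAW r4
5. sub.ALU @i8  | tail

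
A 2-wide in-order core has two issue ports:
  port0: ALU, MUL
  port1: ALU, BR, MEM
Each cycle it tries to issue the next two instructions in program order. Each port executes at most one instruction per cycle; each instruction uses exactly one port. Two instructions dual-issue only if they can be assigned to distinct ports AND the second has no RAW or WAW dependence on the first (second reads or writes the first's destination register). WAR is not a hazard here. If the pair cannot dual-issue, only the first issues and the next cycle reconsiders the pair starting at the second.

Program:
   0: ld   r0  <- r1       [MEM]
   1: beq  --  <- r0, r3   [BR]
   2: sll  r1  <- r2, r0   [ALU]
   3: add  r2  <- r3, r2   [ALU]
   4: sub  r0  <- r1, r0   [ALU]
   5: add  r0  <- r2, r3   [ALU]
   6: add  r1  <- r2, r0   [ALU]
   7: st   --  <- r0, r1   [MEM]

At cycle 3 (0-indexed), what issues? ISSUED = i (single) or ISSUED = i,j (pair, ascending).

0. ld.MEM @i0  | no-port MEM/BR
1. beq.BR sll.ALU @i1,i2  | pair
2. add.ALU sub.ALU @i3,i4  | pair
3. add.ALU @i5  | RAW r0
4. add.ALU @i6  | RAW r1
5. st.MEM @i7  | tail

ISSUED = 5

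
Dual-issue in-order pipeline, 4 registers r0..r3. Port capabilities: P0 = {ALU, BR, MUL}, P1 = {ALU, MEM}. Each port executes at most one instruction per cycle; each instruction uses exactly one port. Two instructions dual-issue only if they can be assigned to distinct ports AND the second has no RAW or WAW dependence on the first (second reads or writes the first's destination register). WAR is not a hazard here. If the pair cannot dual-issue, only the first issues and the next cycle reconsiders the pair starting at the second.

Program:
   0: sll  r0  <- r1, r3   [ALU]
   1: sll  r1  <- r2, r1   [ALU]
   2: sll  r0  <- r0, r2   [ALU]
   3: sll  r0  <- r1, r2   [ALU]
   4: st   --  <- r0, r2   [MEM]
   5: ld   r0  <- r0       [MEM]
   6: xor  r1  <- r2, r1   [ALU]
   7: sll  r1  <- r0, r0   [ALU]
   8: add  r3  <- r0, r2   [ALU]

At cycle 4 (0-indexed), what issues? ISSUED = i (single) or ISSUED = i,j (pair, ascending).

ISSUED = 5,6

[0] i0,i1  sll.ALU;sll.ALU  -- pair
[1] i2  sll.ALU  -- WAW r0
[2] i3  sll.ALU  -- RAW r0
[3] i4  st.MEM  -- no-port MEM/MEM
[4] i5,i6  ld.MEM;xor.ALU  -- pair
[5] i7,i8  sll.ALU;add.ALU  -- pair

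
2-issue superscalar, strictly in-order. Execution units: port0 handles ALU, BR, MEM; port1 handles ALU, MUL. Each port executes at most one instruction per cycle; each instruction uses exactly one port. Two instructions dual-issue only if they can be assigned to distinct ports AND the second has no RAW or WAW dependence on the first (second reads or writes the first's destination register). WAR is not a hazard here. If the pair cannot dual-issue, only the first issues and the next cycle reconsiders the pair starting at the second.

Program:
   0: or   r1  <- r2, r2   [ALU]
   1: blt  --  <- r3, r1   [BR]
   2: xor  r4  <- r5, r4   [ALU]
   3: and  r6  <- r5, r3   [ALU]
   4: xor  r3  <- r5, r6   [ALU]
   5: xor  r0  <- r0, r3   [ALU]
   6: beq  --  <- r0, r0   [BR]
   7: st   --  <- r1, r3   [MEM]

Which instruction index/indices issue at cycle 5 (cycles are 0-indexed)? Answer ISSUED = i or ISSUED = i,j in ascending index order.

ISSUED = 6

t=0 i0:or ; RAW r1
t=1 i1+i2:blt/xor ; pair
t=2 i3:and ; RAW r6
t=3 i4:xor ; RAW r3
t=4 i5:xor ; RAW r0
t=5 i6:beq ; no-port BR/MEM
t=6 i7:st ; tail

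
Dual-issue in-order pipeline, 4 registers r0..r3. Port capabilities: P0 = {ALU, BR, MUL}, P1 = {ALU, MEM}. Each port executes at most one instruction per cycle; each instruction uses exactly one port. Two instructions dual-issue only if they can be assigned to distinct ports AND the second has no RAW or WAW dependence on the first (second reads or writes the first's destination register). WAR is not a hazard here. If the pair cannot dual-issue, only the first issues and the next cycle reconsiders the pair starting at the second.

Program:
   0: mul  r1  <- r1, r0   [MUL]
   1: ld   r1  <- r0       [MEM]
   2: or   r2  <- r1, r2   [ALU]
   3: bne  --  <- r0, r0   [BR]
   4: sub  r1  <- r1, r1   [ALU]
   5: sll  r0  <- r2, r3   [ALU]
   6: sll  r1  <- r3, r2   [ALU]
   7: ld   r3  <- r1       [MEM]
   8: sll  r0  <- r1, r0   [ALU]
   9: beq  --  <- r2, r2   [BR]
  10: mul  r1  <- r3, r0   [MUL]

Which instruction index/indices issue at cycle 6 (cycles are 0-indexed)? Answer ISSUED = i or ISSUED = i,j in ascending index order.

0. mul @i0  | WAW r1
1. ld @i1  | RAW r1
2. or;bne @i2/i3  | 2-wide
3. sub;sll @i4/i5  | 2-wide
4. sll @i6  | RAW r1
5. ld;sll @i7/i8  | 2-wide
6. beq @i9  | no-port BR/MUL
7. mul @i10  | tail

ISSUED = 9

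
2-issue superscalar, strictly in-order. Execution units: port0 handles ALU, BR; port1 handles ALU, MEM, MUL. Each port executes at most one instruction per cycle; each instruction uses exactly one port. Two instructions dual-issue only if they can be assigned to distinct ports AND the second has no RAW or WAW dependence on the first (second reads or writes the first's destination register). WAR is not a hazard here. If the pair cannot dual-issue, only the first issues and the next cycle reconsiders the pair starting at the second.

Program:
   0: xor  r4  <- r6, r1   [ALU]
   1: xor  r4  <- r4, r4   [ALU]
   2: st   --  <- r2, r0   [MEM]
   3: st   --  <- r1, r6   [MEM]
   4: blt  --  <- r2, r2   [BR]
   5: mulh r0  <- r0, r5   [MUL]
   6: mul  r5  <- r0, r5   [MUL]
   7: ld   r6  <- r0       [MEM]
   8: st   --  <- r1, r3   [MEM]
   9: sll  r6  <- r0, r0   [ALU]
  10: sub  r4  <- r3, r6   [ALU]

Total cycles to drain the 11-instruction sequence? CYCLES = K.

CYCLES = 8

#0 head=0: xor.ALU i0 RAW+WAW r4
#1 head=1: xor.ALU+st.MEM i1&i2 2-wide
#2 head=3: st.MEM+blt.BR i3&i4 2-wide
#3 head=5: mulh.MUL i5 no-port MUL/MUL
#4 head=6: mul.MUL i6 no-port MUL/MEM
#5 head=7: ld.MEM i7 no-port MEM/MEM
#6 head=8: st.MEM+sll.ALU i8&i9 2-wide
#7 head=10: sub.ALU i10 tail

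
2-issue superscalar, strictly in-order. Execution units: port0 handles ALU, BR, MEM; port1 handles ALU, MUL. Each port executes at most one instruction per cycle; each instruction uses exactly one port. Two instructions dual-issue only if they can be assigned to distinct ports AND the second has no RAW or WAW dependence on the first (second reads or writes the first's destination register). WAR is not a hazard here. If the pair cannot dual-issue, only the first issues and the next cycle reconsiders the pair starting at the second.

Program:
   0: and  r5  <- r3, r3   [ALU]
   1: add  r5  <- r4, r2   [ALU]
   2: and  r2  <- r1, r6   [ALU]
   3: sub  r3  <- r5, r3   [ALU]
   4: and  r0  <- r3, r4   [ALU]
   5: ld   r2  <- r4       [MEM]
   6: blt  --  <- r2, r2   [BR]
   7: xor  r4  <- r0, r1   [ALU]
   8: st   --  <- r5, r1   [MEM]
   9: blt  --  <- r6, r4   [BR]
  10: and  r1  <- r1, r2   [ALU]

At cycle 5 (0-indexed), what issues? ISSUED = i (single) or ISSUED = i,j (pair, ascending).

ISSUED = 8

0. and @i0  | WAW r5
1. add and @i1+i2  | 2-wide
2. sub @i3  | RAW r3
3. and ld @i4+i5  | 2-wide
4. blt xor @i6+i7  | 2-wide
5. st @i8  | no-port MEM/BR
6. blt and @i9+i10  | 2-wide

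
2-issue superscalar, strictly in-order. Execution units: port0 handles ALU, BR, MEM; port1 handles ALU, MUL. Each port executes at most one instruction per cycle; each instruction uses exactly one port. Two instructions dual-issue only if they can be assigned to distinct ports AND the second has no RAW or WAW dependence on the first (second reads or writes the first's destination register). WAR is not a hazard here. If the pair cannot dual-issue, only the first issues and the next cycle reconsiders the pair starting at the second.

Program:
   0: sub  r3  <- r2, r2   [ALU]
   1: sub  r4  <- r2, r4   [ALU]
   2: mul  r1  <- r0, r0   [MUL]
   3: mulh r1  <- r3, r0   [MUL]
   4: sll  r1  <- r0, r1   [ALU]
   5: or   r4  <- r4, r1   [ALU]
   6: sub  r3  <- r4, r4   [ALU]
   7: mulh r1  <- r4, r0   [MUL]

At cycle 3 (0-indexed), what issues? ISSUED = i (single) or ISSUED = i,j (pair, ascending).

#0 head=0: sub.ALU/sub.ALU i0/i1 pair
#1 head=2: mul.MUL i2 no-port MUL/MUL
#2 head=3: mulh.MUL i3 RAW+WAW r1
#3 head=4: sll.ALU i4 RAW r1
#4 head=5: or.ALU i5 RAW r4
#5 head=6: sub.ALU/mulh.MUL i6/i7 pair

ISSUED = 4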